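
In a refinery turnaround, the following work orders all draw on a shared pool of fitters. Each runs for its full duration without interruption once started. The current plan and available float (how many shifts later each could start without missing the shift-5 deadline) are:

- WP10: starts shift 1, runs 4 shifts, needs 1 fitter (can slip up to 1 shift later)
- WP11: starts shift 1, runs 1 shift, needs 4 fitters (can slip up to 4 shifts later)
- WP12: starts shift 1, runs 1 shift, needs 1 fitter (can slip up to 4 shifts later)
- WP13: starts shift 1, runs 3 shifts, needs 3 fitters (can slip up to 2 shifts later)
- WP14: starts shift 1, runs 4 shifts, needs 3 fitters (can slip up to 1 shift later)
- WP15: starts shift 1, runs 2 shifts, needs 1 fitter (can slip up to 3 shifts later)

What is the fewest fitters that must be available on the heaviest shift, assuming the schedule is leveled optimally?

7

Early-start (WP10@1, WP11@1, WP12@1, WP13@1, WP14@1, WP15@1) gives peak 13: s1:13  s2:8  s3:7  s4:4  s5:0.
Shift WP13→3, WP14→2.
Schedule WP10@1, WP11@1, WP12@1, WP13@3, WP14@2, WP15@1: s1:7  s2:5  s3:7  s4:7  s5:6 — peak 7.
Total fitter-shifts = 32 over 5 shifts ⇒ peak ≥ ⌈32/5⌉ = 7, so 7 is optimal.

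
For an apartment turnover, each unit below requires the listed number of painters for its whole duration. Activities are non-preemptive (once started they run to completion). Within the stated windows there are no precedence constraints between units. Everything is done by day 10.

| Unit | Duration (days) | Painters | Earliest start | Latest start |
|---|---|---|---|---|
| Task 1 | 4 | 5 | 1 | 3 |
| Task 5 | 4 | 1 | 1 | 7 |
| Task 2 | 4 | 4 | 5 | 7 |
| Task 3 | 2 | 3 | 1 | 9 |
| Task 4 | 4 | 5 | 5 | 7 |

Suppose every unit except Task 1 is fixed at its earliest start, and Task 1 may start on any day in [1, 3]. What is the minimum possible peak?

9

Task 1@1: d1:9  d2:9  d3:6  d4:6  d5:9  d6:9  d7:9  d8:9  d9:0  d10:0 → peak 9
Task 1@2: d1:4  d2:9  d3:6  d4:6  d5:14  d6:9  d7:9  d8:9  d9:0  d10:0 → peak 14
Task 1@3: d1:4  d2:4  d3:6  d4:6  d5:14  d6:14  d7:9  d8:9  d9:0  d10:0 → peak 14
Best is Task 1@1, peak 9.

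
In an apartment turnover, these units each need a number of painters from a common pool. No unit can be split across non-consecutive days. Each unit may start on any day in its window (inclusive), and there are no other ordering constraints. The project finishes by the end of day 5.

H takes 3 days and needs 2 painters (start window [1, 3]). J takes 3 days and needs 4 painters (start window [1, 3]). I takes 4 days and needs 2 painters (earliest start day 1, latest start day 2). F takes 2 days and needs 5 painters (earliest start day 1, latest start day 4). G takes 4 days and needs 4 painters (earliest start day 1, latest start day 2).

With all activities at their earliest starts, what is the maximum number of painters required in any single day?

Early-start schedule: H@1, J@1, I@1, F@1, G@1.
Load per day: day 1: 17, day 2: 17, day 3: 12, day 4: 6, day 5: 0.
Peak is 17.

17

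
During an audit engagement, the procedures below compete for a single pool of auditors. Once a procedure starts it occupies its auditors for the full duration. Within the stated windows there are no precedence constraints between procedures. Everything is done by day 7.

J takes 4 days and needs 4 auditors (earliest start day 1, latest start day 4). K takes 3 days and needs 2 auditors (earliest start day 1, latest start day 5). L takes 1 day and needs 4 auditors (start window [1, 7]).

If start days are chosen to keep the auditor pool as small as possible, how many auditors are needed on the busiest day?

6

Early-start (J@1, K@1, L@1) gives peak 10: d1:10  d2:6  d3:6  d4:4  d5:0  d6:0  d7:0.
Shift L→5.
Schedule J@1, K@1, L@5: d1:6  d2:6  d3:6  d4:4  d5:4  d6:0  d7:0 — peak 6.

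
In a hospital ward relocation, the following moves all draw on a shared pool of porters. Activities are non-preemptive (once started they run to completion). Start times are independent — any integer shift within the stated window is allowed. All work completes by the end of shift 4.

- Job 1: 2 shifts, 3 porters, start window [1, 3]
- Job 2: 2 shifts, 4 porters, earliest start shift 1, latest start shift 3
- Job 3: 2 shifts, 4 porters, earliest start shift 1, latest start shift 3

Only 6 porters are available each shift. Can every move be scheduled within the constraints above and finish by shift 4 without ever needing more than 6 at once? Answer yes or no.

no

The minimum achievable peak is 7; 6 < 7, so no feasible schedule stays within the cap.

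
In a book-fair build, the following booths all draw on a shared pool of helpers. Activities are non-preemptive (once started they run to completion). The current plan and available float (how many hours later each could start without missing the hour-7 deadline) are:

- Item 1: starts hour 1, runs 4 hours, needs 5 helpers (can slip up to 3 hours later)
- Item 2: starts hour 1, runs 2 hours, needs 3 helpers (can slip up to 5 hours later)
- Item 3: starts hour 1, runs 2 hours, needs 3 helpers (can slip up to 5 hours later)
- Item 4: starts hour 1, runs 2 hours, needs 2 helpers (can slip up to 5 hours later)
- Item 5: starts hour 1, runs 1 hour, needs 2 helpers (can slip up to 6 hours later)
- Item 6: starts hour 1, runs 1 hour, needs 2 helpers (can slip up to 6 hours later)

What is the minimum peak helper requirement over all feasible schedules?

Early-start (Item 1@1, Item 2@1, Item 3@1, Item 4@1, Item 5@1, Item 6@1) gives peak 17: h1:17  h2:13  h3:5  h4:5  h5:0  h6:0  h7:0.
Shift Item 2→5, Item 3→5, Item 5→3, Item 6→4.
Schedule Item 1@1, Item 2@5, Item 3@5, Item 4@1, Item 5@3, Item 6@4: h1:7  h2:7  h3:7  h4:7  h5:6  h6:6  h7:0 — peak 7.

7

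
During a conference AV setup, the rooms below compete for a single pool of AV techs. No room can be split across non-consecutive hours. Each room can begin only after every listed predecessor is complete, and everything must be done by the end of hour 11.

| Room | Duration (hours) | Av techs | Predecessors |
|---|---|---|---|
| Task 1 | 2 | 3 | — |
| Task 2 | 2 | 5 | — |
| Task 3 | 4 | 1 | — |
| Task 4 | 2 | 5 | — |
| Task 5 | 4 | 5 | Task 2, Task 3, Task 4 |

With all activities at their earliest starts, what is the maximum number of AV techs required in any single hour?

14

Early-start schedule: Task 1@1, Task 2@1, Task 3@1, Task 4@1, Task 5@5.
Load per hour: hour 1: 14, hour 2: 14, hour 3: 1, hour 4: 1, hour 5: 5, hour 6: 5, hour 7: 5, hour 8: 5, hour 9: 0, hour 10: 0, hour 11: 0.
Peak is 14.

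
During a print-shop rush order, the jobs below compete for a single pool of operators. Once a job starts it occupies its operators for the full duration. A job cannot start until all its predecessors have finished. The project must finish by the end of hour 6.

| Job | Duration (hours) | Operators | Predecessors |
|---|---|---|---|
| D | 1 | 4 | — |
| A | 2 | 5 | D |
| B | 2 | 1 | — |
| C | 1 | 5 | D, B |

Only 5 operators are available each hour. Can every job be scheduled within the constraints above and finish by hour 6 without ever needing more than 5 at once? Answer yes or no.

Schedule D@1, A@2, B@4, C@6: h1:4  h2:5  h3:5  h4:1  h5:1  h6:5 — peak 5 ≤ 5.

yes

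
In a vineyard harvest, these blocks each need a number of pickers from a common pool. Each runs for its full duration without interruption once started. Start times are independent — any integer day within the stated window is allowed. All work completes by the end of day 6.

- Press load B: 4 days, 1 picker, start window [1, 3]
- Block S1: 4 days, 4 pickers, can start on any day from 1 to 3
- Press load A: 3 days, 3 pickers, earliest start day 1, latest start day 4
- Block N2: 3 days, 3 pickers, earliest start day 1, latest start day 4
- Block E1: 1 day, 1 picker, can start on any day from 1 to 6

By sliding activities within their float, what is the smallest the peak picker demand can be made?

8

Early-start (Press load B@1, Block S1@1, Press load A@1, Block N2@1, Block E1@1) gives peak 12: d1:12  d2:11  d3:11  d4:5  d5:0  d6:0.
Shift Block N2→4, Block E1→5.
Schedule Press load B@1, Block S1@1, Press load A@1, Block N2@4, Block E1@5: d1:8  d2:8  d3:8  d4:8  d5:4  d6:3 — peak 8.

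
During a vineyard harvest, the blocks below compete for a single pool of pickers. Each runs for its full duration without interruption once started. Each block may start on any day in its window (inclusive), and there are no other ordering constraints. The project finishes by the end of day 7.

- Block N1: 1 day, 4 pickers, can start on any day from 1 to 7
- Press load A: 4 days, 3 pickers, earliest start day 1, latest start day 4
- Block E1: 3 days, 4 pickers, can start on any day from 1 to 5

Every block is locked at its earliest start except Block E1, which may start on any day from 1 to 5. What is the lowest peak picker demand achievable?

Block E1@1: d1:11  d2:7  d3:7  d4:3  d5:0  d6:0  d7:0 → peak 11
Block E1@2: d1:7  d2:7  d3:7  d4:7  d5:0  d6:0  d7:0 → peak 7
Block E1@3: d1:7  d2:3  d3:7  d4:7  d5:4  d6:0  d7:0 → peak 7
Block E1@4: d1:7  d2:3  d3:3  d4:7  d5:4  d6:4  d7:0 → peak 7
Block E1@5: d1:7  d2:3  d3:3  d4:3  d5:4  d6:4  d7:4 → peak 7
Best is Block E1@2, peak 7.

7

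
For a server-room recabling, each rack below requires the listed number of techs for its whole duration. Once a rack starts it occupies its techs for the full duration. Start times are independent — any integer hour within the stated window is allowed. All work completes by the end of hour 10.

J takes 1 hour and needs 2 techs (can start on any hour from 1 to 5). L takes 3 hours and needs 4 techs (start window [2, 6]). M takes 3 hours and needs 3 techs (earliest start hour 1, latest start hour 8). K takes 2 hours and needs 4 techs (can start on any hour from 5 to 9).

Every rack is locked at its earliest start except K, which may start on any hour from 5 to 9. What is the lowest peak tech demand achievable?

K@5: h1:5  h2:7  h3:7  h4:4  h5:4  h6:4  h7:0  h8:0  h9:0  h10:0 → peak 7
K@6: h1:5  h2:7  h3:7  h4:4  h5:0  h6:4  h7:4  h8:0  h9:0  h10:0 → peak 7
K@7: h1:5  h2:7  h3:7  h4:4  h5:0  h6:0  h7:4  h8:4  h9:0  h10:0 → peak 7
K@8: h1:5  h2:7  h3:7  h4:4  h5:0  h6:0  h7:0  h8:4  h9:4  h10:0 → peak 7
K@9: h1:5  h2:7  h3:7  h4:4  h5:0  h6:0  h7:0  h8:0  h9:4  h10:4 → peak 7
Best is K@5, peak 7.

7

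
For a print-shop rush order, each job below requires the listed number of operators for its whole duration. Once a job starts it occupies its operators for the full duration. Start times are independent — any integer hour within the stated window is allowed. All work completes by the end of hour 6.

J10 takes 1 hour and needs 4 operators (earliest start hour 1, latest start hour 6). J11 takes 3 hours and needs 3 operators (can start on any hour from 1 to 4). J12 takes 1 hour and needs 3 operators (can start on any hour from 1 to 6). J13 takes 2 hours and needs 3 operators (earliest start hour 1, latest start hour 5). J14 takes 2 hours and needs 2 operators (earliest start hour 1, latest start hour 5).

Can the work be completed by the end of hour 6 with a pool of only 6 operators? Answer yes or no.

Schedule J10@1, J11@2, J12@2, J13@3, J14@5: h1:4  h2:6  h3:6  h4:6  h5:2  h6:2 — peak 6 ≤ 6.

yes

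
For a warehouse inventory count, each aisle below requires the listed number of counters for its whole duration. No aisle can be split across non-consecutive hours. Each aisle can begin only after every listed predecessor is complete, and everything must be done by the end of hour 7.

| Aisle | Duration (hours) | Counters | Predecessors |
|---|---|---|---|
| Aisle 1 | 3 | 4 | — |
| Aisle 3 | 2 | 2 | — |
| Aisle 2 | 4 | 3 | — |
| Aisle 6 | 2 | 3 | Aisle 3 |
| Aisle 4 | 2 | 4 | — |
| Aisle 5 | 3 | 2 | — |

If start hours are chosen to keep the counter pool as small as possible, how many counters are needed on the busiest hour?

7

Early-start (Aisle 1@1, Aisle 3@1, Aisle 2@1, Aisle 6@3, Aisle 4@1, Aisle 5@1) gives peak 15: h1:15  h2:15  h3:12  h4:6  h5:0  h6:0  h7:0.
Shift Aisle 1→5, Aisle 3→3, Aisle 6→6, Aisle 5→3.
Schedule Aisle 1@5, Aisle 3@3, Aisle 2@1, Aisle 6@6, Aisle 4@1, Aisle 5@3: h1:7  h2:7  h3:7  h4:7  h5:6  h6:7  h7:7 — peak 7.
Total counter-hours = 48 over 7 hours ⇒ peak ≥ ⌈48/7⌉ = 7, so 7 is optimal.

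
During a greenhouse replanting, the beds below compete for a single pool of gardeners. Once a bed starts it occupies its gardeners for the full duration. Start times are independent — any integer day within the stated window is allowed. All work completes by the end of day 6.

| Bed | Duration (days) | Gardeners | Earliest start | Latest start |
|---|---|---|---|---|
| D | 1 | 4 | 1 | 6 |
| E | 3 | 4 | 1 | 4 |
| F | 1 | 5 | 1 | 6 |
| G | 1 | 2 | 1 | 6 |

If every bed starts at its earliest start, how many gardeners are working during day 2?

At early start, day 2 has: E.
Demand: 4 = 4.

4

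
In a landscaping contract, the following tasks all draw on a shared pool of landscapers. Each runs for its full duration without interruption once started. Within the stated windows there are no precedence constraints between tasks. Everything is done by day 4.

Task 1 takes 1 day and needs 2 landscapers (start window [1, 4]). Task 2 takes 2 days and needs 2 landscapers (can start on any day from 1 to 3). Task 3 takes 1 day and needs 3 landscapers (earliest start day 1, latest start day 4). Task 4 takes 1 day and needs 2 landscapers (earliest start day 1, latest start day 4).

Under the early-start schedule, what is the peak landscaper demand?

Early-start schedule: Task 1@1, Task 2@1, Task 3@1, Task 4@1.
Load per day: day 1: 9, day 2: 2, day 3: 0, day 4: 0.
Peak is 9.

9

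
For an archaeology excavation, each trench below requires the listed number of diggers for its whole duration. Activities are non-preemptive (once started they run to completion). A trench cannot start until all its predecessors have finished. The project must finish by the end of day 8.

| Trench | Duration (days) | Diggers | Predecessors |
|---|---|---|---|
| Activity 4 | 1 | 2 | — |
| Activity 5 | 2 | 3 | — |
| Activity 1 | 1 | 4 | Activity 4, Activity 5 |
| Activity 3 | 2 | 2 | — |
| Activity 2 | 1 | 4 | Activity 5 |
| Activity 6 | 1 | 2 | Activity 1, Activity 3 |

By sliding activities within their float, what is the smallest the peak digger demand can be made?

4

Early-start (Activity 4@1, Activity 5@1, Activity 1@3, Activity 3@1, Activity 2@3, Activity 6@4) gives peak 8: d1:7  d2:5  d3:8  d4:2  d5:0  d6:0  d7:0  d8:0.
Shift Activity 5→2, Activity 1→4, Activity 3→5, Activity 2→7, Activity 6→8.
Schedule Activity 4@1, Activity 5@2, Activity 1@4, Activity 3@5, Activity 2@7, Activity 6@8: d1:2  d2:3  d3:3  d4:4  d5:2  d6:2  d7:4  d8:2 — peak 4.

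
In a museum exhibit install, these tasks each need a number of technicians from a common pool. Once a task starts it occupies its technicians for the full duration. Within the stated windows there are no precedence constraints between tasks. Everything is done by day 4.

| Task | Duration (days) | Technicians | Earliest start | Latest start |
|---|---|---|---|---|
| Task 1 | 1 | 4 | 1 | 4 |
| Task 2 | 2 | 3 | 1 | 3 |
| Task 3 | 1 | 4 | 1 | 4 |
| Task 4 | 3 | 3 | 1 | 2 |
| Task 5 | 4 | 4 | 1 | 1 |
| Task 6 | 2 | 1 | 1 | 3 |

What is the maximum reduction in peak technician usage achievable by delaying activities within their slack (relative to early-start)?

Early-start peak: d1:19  d2:11  d3:7  d4:4 ⇒ 19.
Leveled (Task 1@1, Task 2@1, Task 3@4, Task 4@2, Task 5@1, Task 6@2): d1:11  d2:11  d3:8  d4:11 ⇒ 11.
Reduction 19 − 11 = 8.

8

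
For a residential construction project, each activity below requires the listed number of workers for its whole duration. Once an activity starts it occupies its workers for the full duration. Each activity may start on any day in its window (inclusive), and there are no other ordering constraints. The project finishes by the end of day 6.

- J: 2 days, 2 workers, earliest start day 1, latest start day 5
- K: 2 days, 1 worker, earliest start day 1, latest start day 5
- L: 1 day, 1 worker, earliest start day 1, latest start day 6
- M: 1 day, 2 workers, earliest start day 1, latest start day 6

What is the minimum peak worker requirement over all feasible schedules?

Early-start (J@1, K@1, L@1, M@1) gives peak 6: d1:6  d2:3  d3:0  d4:0  d5:0  d6:0.
Shift K→3, L→3, M→5.
Schedule J@1, K@3, L@3, M@5: d1:2  d2:2  d3:2  d4:1  d5:2  d6:0 — peak 2.
Total worker-days = 9 over 6 days ⇒ peak ≥ ⌈9/6⌉ = 2, so 2 is optimal.

2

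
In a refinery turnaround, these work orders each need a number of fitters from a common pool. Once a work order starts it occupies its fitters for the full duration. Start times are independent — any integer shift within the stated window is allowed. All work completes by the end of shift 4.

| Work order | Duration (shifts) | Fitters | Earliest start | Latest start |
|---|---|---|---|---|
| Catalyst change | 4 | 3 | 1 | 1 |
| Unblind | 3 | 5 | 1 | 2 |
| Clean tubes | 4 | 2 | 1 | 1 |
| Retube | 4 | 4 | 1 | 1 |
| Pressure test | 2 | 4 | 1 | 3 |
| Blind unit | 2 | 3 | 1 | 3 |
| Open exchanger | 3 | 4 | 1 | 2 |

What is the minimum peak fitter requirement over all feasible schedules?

Early-start (Catalyst change@1, Unblind@1, Clean tubes@1, Retube@1, Pressure test@1, Blind unit@1, Open exchanger@1) gives peak 25: s1:25  s2:25  s3:18  s4:9.
Shift Blind unit→3.
Schedule Catalyst change@1, Unblind@1, Clean tubes@1, Retube@1, Pressure test@1, Blind unit@3, Open exchanger@1: s1:22  s2:22  s3:21  s4:12 — peak 22.

22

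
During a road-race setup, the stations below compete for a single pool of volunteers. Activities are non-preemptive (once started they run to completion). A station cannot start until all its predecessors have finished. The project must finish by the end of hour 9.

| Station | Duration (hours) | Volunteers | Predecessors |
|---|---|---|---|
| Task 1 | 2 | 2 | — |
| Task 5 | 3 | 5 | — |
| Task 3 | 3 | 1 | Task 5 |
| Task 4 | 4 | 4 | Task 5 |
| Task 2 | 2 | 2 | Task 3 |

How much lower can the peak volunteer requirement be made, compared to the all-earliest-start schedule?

Early-start peak: h1:7  h2:7  h3:5  h4:5  h5:5  h6:5  h7:6  h8:2  h9:0 ⇒ 7.
Leveled (Task 1@8, Task 5@1, Task 3@4, Task 4@4, Task 2@8): h1:5  h2:5  h3:5  h4:5  h5:5  h6:5  h7:4  h8:4  h9:4 ⇒ 5.
Reduction 7 − 5 = 2.

2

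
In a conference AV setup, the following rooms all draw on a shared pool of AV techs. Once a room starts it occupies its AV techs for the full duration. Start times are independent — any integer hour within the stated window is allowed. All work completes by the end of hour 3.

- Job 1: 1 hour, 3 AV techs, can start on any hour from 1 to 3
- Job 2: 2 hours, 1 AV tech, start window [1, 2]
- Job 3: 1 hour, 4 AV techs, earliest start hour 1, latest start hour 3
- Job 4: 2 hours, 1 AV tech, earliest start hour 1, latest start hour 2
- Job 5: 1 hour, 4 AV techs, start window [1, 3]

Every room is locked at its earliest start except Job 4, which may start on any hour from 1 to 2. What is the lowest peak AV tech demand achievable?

12

Job 4@1: h1:13  h2:2  h3:0 → peak 13
Job 4@2: h1:12  h2:2  h3:1 → peak 12
Best is Job 4@2, peak 12.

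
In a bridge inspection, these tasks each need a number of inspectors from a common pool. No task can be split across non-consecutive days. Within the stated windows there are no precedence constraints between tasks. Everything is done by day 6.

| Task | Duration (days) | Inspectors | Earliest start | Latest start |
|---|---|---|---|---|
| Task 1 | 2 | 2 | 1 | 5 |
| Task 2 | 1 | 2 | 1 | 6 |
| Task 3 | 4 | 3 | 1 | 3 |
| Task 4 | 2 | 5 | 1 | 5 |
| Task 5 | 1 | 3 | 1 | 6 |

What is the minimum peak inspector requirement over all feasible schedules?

Early-start (Task 1@1, Task 2@1, Task 3@1, Task 4@1, Task 5@1) gives peak 15: d1:15  d2:10  d3:3  d4:3  d5:0  d6:0.
Shift Task 2→3, Task 4→5, Task 5→4.
Schedule Task 1@1, Task 2@3, Task 3@1, Task 4@5, Task 5@4: d1:5  d2:5  d3:5  d4:6  d5:5  d6:5 — peak 6.
Total inspector-days = 31 over 6 days ⇒ peak ≥ ⌈31/6⌉ = 6, so 6 is optimal.

6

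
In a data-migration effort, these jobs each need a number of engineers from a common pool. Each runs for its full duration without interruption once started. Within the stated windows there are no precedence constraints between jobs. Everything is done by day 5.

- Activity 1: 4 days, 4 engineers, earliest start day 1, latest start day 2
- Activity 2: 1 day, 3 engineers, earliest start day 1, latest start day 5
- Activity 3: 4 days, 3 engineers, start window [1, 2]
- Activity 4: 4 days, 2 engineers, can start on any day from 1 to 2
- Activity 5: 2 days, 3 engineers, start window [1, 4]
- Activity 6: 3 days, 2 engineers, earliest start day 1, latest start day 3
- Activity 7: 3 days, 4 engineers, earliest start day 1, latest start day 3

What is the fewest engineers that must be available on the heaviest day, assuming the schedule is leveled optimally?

15

Early-start (Activity 1@1, Activity 2@1, Activity 3@1, Activity 4@1, Activity 5@1, Activity 6@1, Activity 7@1) gives peak 21: d1:21  d2:18  d3:15  d4:9  d5:0.
Shift Activity 6→2, Activity 7→3.
Schedule Activity 1@1, Activity 2@1, Activity 3@1, Activity 4@1, Activity 5@1, Activity 6@2, Activity 7@3: d1:15  d2:14  d3:15  d4:15  d5:4 — peak 15.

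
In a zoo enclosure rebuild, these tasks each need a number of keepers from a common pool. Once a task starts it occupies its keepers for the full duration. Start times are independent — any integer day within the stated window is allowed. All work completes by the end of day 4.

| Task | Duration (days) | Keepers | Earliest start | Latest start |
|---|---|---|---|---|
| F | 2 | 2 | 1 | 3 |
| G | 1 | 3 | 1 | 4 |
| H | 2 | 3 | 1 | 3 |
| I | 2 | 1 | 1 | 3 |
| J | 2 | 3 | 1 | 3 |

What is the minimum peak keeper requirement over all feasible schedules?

6

Early-start (F@1, G@1, H@1, I@1, J@1) gives peak 12: d1:12  d2:9  d3:0  d4:0.
Shift H→2, J→3.
Schedule F@1, G@1, H@2, I@1, J@3: d1:6  d2:6  d3:6  d4:3 — peak 6.
Total keeper-days = 21 over 4 days ⇒ peak ≥ ⌈21/4⌉ = 6, so 6 is optimal.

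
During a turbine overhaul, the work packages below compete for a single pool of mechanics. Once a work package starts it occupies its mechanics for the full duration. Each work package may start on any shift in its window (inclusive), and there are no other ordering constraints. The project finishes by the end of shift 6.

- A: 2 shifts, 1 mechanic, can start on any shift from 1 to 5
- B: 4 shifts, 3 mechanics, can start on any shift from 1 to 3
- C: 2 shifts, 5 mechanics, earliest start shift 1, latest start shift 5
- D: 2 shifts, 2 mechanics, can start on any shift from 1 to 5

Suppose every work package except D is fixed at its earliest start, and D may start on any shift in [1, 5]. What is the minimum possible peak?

D@1: s1:11  s2:11  s3:3  s4:3  s5:0  s6:0 → peak 11
D@2: s1:9  s2:11  s3:5  s4:3  s5:0  s6:0 → peak 11
D@3: s1:9  s2:9  s3:5  s4:5  s5:0  s6:0 → peak 9
D@4: s1:9  s2:9  s3:3  s4:5  s5:2  s6:0 → peak 9
D@5: s1:9  s2:9  s3:3  s4:3  s5:2  s6:2 → peak 9
Best is D@3, peak 9.

9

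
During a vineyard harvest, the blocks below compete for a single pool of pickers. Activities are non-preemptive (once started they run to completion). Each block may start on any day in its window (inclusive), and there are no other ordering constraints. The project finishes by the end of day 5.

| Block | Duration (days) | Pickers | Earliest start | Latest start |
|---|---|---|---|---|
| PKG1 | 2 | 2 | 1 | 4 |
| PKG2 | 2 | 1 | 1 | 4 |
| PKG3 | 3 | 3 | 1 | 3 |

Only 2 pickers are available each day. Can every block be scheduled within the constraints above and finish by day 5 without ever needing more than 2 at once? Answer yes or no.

Total picker-days = 15; over 5 days the average is 15/5 > 2, so some day must exceed 2.

no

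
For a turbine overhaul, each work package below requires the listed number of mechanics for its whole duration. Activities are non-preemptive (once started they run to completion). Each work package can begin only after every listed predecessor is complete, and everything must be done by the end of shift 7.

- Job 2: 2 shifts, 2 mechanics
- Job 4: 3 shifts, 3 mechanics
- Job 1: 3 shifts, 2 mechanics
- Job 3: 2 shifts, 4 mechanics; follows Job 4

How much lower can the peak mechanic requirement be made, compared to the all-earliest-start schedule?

Early-start peak: s1:7  s2:7  s3:5  s4:4  s5:4  s6:0  s7:0 ⇒ 7.
Leveled (Job 2@1, Job 4@1, Job 1@3, Job 3@6): s1:5  s2:5  s3:5  s4:2  s5:2  s6:4  s7:4 ⇒ 5.
Reduction 7 − 5 = 2.

2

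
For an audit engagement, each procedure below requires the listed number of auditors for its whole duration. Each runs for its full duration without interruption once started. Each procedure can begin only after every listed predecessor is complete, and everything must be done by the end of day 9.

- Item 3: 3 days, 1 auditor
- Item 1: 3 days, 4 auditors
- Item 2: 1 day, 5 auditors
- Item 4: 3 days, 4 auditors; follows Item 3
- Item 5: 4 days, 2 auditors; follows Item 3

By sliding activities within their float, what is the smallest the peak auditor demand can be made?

6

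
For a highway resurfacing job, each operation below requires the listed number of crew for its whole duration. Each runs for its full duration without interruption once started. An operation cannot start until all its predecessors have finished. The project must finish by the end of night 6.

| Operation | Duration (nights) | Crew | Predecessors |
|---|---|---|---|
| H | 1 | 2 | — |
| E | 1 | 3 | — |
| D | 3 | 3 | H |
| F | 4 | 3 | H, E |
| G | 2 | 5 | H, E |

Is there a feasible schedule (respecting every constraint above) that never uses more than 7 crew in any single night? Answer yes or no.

The minimum achievable peak is 8; 7 < 8, so no feasible schedule stays within the cap.

no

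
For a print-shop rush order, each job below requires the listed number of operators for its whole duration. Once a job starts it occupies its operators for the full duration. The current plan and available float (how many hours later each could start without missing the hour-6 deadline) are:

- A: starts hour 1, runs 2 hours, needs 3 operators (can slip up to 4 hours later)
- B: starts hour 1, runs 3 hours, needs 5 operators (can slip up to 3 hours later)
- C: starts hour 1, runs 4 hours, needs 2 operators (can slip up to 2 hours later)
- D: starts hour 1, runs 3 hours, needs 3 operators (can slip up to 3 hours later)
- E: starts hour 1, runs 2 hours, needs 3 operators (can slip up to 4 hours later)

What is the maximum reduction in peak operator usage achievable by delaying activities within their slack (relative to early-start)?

8

Early-start peak: h1:16  h2:16  h3:10  h4:2  h5:0  h6:0 ⇒ 16.
Leveled (A@1, B@1, C@3, D@4, E@4): h1:8  h2:8  h3:7  h4:8  h5:8  h6:5 ⇒ 8.
Reduction 16 − 8 = 8.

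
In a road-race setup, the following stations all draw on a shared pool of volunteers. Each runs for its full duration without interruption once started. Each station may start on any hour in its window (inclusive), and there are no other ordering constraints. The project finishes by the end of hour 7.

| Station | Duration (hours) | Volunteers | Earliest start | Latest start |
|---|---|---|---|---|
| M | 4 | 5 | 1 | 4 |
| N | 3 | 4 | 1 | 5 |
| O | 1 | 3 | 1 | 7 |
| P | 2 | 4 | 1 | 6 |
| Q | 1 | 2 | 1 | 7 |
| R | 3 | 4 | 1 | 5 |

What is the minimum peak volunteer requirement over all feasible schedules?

Early-start (M@1, N@1, O@1, P@1, Q@1, R@1) gives peak 22: h1:22  h2:17  h3:13  h4:5  h5:0  h6:0  h7:0.
Shift O→4, P→5, Q→7, R→5.
Schedule M@1, N@1, O@4, P@5, Q@7, R@5: h1:9  h2:9  h3:9  h4:8  h5:8  h6:8  h7:6 — peak 9.
Total volunteer-hours = 57 over 7 hours ⇒ peak ≥ ⌈57/7⌉ = 9, so 9 is optimal.

9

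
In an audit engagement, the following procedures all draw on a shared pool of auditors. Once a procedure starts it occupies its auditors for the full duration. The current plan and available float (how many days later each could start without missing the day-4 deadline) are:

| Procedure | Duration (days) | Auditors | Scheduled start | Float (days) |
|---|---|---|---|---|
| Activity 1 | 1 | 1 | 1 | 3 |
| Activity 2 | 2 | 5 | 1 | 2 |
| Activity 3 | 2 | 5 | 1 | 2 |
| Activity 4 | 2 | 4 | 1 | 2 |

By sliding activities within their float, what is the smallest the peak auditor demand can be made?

9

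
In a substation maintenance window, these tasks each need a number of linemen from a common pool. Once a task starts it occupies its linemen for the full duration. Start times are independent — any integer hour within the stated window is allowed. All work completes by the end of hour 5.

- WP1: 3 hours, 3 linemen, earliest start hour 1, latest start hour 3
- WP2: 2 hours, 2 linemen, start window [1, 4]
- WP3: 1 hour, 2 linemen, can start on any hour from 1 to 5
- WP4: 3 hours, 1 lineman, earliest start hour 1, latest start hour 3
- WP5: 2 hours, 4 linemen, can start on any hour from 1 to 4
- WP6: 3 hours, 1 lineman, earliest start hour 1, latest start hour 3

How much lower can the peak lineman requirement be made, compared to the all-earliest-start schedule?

6

Early-start peak: h1:13  h2:11  h3:5  h4:0  h5:0 ⇒ 13.
Leveled (WP1@1, WP2@1, WP3@1, WP4@2, WP5@4, WP6@2): h1:7  h2:7  h3:5  h4:6  h5:4 ⇒ 7.
Reduction 13 − 7 = 6.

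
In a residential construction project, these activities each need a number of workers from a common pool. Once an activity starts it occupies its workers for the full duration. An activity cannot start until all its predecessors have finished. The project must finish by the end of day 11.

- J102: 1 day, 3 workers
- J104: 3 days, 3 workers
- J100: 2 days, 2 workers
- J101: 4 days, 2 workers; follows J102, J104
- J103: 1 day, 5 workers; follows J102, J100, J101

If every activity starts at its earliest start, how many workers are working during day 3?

At early start, day 3 has: J104.
Demand: 3 = 3.

3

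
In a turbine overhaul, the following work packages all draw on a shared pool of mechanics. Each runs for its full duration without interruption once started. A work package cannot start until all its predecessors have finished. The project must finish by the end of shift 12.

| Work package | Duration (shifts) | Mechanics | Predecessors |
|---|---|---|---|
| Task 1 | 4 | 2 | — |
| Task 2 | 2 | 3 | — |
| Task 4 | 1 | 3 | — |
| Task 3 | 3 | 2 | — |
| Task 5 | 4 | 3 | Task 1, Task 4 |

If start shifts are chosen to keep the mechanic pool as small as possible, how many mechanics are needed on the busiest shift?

Early-start (Task 1@1, Task 2@1, Task 4@1, Task 3@1, Task 5@5) gives peak 10: s1:10  s2:7  s3:4  s4:2  s5:3  s6:3  s7:3  s8:3  s9:0  s10:0  s11:0  s12:0.
Shift Task 2→5, Task 4→7, Task 5→8.
Schedule Task 1@1, Task 2@5, Task 4@7, Task 3@1, Task 5@8: s1:4  s2:4  s3:4  s4:2  s5:3  s6:3  s7:3  s8:3  s9:3  s10:3  s11:3  s12:0 — peak 4.

4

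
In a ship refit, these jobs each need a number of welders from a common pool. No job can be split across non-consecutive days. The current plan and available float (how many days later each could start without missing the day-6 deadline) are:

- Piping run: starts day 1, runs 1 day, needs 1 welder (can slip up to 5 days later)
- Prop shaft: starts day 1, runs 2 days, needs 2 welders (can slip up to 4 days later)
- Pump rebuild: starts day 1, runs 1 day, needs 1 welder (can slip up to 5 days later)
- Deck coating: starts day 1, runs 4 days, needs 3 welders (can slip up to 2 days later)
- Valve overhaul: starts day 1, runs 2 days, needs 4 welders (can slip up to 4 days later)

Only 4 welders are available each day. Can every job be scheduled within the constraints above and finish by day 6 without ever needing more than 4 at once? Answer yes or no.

no

Total welder-days = 26; over 6 days the average is 26/6 > 4, so some day must exceed 4.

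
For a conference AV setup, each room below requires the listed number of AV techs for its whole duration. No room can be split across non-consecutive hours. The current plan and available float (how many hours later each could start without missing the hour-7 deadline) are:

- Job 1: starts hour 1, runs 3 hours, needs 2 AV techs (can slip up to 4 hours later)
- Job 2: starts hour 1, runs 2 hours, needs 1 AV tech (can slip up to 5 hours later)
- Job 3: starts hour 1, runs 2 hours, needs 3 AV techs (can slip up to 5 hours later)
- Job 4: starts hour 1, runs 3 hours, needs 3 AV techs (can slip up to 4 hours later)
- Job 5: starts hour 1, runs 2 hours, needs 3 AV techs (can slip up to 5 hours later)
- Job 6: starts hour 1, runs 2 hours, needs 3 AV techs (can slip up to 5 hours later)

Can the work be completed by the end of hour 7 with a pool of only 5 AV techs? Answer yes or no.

no

The minimum achievable peak is 6; 5 < 6, so no feasible schedule stays within the cap.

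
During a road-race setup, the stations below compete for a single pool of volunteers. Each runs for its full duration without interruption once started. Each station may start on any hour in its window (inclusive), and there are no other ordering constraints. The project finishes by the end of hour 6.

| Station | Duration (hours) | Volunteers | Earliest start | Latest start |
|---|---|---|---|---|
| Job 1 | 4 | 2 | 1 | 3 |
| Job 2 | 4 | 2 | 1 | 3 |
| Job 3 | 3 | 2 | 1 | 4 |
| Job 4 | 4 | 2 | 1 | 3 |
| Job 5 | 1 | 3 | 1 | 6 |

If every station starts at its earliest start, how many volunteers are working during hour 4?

6

At early start, hour 4 has: Job 1, Job 2, Job 4.
Demand: 2 + 2 + 2 = 6.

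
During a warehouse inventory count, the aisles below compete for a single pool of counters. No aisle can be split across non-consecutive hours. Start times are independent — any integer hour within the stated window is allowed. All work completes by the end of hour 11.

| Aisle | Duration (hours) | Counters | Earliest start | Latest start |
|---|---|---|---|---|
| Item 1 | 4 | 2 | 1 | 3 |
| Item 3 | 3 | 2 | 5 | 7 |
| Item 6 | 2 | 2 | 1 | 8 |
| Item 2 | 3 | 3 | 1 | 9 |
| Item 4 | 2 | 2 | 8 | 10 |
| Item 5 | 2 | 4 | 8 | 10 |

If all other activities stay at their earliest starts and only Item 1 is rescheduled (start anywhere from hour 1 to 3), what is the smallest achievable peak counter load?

Item 1@1: h1:7  h2:7  h3:5  h4:2  h5:2  h6:2  h7:2  h8:6  h9:6  h10:0  h11:0 → peak 7
Item 1@2: h1:5  h2:7  h3:5  h4:2  h5:4  h6:2  h7:2  h8:6  h9:6  h10:0  h11:0 → peak 7
Item 1@3: h1:5  h2:5  h3:5  h4:2  h5:4  h6:4  h7:2  h8:6  h9:6  h10:0  h11:0 → peak 6
Best is Item 1@3, peak 6.

6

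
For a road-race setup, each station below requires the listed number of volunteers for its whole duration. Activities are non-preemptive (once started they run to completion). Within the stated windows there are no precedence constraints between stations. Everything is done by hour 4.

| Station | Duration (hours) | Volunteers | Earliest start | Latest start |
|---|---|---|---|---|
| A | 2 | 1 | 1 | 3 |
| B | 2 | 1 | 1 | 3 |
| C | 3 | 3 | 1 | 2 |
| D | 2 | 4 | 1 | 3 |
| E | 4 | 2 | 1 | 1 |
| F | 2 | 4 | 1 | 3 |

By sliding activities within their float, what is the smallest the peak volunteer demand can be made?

10

Early-start (A@1, B@1, C@1, D@1, E@1, F@1) gives peak 15: h1:15  h2:15  h3:5  h4:2.
Shift B→3, F→3.
Schedule A@1, B@3, C@1, D@1, E@1, F@3: h1:10  h2:10  h3:10  h4:7 — peak 10.
Total volunteer-hours = 37 over 4 hours ⇒ peak ≥ ⌈37/4⌉ = 10, so 10 is optimal.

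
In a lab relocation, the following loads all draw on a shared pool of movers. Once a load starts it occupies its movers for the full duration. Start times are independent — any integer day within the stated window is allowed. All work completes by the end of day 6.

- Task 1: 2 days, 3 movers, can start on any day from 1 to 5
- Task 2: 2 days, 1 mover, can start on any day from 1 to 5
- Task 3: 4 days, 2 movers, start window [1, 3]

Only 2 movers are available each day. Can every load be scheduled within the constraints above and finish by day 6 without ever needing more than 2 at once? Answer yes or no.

Total mover-days = 16; over 6 days the average is 16/6 > 2, so some day must exceed 2.

no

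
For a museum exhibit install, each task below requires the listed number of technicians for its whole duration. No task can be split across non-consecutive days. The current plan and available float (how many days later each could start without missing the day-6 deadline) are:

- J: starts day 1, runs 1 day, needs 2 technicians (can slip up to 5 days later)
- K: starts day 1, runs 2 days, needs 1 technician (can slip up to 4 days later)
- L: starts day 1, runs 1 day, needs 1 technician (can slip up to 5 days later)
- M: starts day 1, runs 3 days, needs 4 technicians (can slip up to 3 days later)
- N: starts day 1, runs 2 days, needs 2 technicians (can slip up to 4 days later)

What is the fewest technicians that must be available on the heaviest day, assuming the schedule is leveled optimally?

4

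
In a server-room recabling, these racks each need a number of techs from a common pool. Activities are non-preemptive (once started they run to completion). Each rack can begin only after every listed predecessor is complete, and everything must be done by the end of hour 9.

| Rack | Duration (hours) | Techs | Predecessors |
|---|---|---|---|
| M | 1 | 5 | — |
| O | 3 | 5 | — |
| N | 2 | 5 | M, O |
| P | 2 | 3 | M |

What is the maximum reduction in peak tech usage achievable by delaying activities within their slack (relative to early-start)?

Early-start peak: h1:10  h2:8  h3:8  h4:5  h5:5  h6:0  h7:0  h8:0  h9:0 ⇒ 10.
Leveled (M@1, O@2, N@5, P@7): h1:5  h2:5  h3:5  h4:5  h5:5  h6:5  h7:3  h8:3  h9:0 ⇒ 5.
Reduction 10 − 5 = 5.

5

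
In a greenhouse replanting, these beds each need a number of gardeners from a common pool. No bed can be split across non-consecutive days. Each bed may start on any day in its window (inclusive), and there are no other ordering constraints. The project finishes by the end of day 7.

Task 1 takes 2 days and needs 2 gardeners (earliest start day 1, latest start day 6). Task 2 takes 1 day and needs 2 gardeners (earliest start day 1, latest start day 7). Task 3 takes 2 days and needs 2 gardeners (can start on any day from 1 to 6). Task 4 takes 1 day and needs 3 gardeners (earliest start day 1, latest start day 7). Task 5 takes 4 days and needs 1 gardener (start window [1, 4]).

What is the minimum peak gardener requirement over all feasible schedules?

3

Early-start (Task 1@1, Task 2@1, Task 3@1, Task 4@1, Task 5@1) gives peak 10: d1:10  d2:5  d3:1  d4:1  d5:0  d6:0  d7:0.
Shift Task 2→3, Task 3→4, Task 4→6.
Schedule Task 1@1, Task 2@3, Task 3@4, Task 4@6, Task 5@1: d1:3  d2:3  d3:3  d4:3  d5:2  d6:3  d7:0 — peak 3.
Total gardener-days = 17 over 7 days ⇒ peak ≥ ⌈17/7⌉ = 3, so 3 is optimal.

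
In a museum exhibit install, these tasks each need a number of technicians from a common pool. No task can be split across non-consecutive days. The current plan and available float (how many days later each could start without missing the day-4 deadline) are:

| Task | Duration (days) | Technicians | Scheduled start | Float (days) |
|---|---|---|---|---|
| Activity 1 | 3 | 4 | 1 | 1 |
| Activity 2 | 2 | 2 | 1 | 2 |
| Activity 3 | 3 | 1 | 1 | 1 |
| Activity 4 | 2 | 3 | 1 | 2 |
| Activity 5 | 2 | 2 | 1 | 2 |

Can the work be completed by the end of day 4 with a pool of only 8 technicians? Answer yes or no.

no

The minimum achievable peak is 9; 8 < 9, so no feasible schedule stays within the cap.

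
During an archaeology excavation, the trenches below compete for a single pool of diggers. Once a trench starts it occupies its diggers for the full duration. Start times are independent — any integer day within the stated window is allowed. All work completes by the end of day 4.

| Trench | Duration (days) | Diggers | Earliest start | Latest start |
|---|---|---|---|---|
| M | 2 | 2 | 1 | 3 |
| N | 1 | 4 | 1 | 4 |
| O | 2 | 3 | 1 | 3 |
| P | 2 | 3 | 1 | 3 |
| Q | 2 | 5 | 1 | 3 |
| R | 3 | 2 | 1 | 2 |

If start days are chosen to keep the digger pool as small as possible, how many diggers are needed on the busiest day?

10

Early-start (M@1, N@1, O@1, P@1, Q@1, R@1) gives peak 19: d1:19  d2:15  d3:2  d4:0.
Shift P→2, Q→3, R→2.
Schedule M@1, N@1, O@1, P@2, Q@3, R@2: d1:9  d2:10  d3:10  d4:7 — peak 10.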